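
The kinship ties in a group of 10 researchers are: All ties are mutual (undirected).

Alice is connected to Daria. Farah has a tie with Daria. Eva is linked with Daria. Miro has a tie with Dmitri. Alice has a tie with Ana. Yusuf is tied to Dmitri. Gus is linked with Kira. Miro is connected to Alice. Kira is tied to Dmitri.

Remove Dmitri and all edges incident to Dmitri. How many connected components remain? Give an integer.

3

Without Dmitri, the remaining ties split the others into: {Alice, Ana, Daria, Eva, Farah, Miro}; {Gus, Kira}; {Yusuf}.
That's 3 separate components.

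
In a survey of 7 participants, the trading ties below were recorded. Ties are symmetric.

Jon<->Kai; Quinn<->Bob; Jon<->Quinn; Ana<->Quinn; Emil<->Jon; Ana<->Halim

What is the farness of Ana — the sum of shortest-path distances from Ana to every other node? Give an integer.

Distances from Ana: Bob:2, Emil:3, Halim:1, Jon:2, Kai:3, Quinn:1.
Sum = 2 + 3 + 1 + 2 + 3 + 1 = 12.

12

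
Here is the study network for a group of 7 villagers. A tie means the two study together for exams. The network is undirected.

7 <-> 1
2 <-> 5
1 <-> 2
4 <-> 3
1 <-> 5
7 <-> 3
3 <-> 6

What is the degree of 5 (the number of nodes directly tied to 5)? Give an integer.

2

5 is directly tied to 1 and 2. That is 2 neighbors, so the degree of 5 is 2.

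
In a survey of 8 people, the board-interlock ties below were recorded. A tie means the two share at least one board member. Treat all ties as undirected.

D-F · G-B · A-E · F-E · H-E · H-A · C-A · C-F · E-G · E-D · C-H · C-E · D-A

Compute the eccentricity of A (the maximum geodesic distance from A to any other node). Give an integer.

Distances from A: B:3, C:1, D:1, E:1, F:2, G:2, H:1.
The largest is 3 (to B), so the eccentricity of A is 3.

3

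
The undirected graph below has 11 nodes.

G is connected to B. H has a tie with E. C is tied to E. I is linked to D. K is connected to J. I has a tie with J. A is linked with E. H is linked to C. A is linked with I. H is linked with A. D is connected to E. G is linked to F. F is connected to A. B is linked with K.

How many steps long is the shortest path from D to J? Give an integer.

2

One shortest route is D – I – J, which uses 2 edges, and D and J are not directly tied, so nothing shorter exists. So d(D,J) = 2.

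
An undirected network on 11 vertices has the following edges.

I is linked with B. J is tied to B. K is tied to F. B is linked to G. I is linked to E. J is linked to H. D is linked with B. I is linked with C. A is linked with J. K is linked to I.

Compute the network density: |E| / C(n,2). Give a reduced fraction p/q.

There are 10 edges and 11 nodes, so the maximum possible is C(11,2) = 55.
Density = 10/55 = 2/11.

2/11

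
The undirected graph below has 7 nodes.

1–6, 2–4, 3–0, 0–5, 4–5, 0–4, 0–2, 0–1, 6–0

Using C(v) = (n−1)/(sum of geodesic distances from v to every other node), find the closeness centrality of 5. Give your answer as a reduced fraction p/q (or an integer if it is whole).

3/5

Distances from 5: 0:1, 1:2, 2:2, 3:2, 4:1, 6:2. Sum = 10.
n = 7, so closeness = 6/10 = 3/5.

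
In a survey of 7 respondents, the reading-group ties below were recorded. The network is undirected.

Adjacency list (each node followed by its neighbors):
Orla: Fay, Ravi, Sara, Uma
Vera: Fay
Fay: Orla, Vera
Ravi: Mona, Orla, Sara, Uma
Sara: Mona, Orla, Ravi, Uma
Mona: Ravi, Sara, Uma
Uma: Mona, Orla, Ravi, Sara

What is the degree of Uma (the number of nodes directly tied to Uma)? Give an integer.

Uma is directly tied to Mona, Orla, Ravi, and Sara. That is 4 neighbors, so the degree of Uma is 4.

4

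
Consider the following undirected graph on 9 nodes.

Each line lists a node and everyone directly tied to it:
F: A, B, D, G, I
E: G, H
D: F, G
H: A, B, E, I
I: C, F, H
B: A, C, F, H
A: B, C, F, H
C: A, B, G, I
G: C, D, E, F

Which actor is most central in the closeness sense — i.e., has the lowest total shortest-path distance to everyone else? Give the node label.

Farness (sum of distances to all others) for each node — A:12, B:12, C:12, D:15, E:14, F:11, G:12, H:13, I:13.
The smallest farness is 11, for F, so F has the highest closeness.

F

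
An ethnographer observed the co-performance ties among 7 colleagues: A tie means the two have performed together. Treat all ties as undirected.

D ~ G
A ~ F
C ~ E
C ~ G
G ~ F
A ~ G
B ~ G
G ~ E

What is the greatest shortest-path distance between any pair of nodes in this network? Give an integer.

Eccentricity of each node (its greatest distance to any other): A:2, B:2, C:2, D:2, E:2, F:2, G:1.
The maximum eccentricity is 2, realized for instance by the pair C–A via C – G – A. So the diameter is 2.

2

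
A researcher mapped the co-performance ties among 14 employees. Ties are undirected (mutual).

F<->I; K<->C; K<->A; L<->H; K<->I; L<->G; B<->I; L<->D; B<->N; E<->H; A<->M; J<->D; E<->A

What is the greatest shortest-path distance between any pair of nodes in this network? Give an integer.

Eccentricity of each node (its greatest distance to any other): A:5, B:8, C:7, D:8, E:5, F:8, G:8, H:6, I:7, J:9, K:6, L:7, M:6, N:9.
The maximum eccentricity is 9, realized for instance by the pair J–N via J – D – L – H – E – A – K – I – B – N. So the diameter is 9.

9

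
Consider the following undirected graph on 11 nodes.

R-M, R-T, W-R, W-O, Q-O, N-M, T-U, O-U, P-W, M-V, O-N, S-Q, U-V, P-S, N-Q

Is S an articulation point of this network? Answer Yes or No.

Even without S, every remaining node can still reach every other (the residual graph is connected), so S is not a cut vertex.

No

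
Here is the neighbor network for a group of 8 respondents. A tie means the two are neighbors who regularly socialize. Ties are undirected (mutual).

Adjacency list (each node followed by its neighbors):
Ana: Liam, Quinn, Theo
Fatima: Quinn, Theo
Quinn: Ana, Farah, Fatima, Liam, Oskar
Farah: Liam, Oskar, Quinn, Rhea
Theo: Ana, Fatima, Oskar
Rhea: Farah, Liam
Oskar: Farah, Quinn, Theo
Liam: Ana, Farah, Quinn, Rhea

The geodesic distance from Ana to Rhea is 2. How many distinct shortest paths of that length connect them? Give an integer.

1

The shortest distance is 2, and the only length-2 path is Ana–Liam–Rhea. So there is exactly 1 shortest path.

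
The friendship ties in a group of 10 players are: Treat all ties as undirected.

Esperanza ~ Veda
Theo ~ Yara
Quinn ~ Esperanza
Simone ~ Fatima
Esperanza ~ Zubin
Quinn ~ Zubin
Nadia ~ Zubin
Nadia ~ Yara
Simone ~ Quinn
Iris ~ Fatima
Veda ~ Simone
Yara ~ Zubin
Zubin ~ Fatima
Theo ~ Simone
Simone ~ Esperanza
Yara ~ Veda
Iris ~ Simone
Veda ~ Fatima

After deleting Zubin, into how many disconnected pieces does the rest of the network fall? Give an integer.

1

Zubin's neighbors (Esperanza, Fatima, Nadia, Quinn, and Yara) remain reachable from one another through other ties, so the rest of the network stays in one piece.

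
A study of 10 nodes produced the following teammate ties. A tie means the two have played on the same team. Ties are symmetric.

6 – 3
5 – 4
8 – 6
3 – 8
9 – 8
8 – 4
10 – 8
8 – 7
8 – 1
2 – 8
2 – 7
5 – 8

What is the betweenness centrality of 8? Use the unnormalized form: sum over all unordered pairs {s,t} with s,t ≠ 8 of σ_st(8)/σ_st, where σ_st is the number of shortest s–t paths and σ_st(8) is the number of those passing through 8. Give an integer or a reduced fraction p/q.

Pairs whose geodesics pass through 8 — 9–2: 1; 9–7: 1; 9–10: 1; 9–3: 1; 9–5: 1; 9–6: 1; 9–4: 1; 9–1: 1; 2–10: 1; 2–3: 1; 2–5: 1; 2–6: 1; 2–4: 1; 2–1: 1 … (+19 more pairs).
All other pairs contribute 0.
Summing the contributions gives betweenness(8) = 33.

33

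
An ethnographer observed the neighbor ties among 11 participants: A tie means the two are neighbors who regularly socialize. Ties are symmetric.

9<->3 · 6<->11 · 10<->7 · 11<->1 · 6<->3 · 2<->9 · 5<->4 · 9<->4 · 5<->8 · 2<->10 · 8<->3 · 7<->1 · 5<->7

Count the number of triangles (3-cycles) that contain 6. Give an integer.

6's neighbors are 3 and 11, but none of them are tied to each other, so no triangle contains 6.

0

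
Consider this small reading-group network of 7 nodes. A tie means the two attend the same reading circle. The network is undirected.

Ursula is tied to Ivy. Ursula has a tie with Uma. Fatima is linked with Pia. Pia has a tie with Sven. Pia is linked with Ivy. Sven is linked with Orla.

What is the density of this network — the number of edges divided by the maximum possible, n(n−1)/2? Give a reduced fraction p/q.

There are 6 edges and 7 nodes, so the maximum possible is C(7,2) = 21.
Density = 6/21 = 2/7.

2/7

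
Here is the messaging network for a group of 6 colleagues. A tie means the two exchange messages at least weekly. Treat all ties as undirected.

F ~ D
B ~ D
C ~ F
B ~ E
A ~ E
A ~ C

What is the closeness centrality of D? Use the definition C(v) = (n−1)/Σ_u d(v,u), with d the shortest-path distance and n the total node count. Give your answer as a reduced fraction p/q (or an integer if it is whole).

Distances from D: A:3, B:1, C:2, E:2, F:1. Sum = 9.
n = 6, so closeness = 5/9.

5/9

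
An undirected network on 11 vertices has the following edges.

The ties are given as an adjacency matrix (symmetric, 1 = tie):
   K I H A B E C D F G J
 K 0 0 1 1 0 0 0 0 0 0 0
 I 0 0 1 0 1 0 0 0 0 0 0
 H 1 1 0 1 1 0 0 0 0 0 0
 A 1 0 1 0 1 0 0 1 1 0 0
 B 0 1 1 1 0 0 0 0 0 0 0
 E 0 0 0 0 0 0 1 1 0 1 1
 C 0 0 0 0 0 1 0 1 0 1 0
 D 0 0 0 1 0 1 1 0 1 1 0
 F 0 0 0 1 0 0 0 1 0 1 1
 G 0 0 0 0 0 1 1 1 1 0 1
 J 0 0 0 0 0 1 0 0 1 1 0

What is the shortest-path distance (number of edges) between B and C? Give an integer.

One shortest route is B – A – D – C, which uses 3 edges, and at distance 2 from B we only reach {D, F, K}, which does not include C. So d(B,C) = 3.

3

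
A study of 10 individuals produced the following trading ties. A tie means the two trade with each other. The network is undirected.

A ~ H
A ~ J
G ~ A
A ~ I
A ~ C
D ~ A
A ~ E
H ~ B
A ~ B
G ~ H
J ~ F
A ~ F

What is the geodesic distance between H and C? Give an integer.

One shortest route is H – A – C, which uses 2 edges, and H and C are not directly tied, so nothing shorter exists. So d(H,C) = 2.

2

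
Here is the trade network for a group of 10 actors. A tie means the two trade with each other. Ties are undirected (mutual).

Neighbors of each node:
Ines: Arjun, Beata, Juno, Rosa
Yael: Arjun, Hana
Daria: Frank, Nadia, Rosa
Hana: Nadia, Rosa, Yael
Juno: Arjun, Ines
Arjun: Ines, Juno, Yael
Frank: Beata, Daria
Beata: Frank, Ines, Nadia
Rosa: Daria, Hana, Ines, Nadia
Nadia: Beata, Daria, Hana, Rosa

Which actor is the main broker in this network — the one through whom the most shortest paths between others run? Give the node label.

Ines

Unnormalized betweenness of each node: Arjun:13/4, Beata:17/3, Daria:8/3, Frank:1/2, Hana:55/12, Ines:137/12, Juno:0, Nadia:14/3, Rosa:89/12, Yael:11/6.
Ines has the largest value, 137/12, making it the main broker — the node through which the most shortest paths run.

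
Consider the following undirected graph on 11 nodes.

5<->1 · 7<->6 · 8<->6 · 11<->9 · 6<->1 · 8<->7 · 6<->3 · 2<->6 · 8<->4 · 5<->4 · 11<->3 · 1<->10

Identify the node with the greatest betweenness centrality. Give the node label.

6

Unnormalized betweenness of each node: 1:29/2, 2:0, 3:16, 4:3/2, 5:2, 6:63/2, 7:0, 8:13/2, 9:0, 10:0, 11:9.
6 has the largest value, 63/2, making it the main broker — the node through which the most shortest paths run.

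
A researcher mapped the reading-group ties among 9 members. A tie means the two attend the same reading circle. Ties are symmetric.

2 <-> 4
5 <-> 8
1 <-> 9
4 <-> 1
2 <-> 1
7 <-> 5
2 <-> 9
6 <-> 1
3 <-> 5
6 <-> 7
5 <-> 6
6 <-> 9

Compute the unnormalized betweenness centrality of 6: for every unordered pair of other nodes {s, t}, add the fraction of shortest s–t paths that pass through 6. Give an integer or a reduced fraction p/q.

16

Pairs whose geodesics pass through 6 — 5–1: 1; 5–9: 1; 5–4: 1; 5–2: 2/2; 8–1: 1; 8–9: 1; 8–4: 1; 8–2: 2/2; 3–1: 1; 3–9: 1; 3–4: 1; 3–2: 2/2; 7–1: 1; 7–9: 1 … (+2 more pairs).
All other pairs contribute 0.
Summing the contributions gives betweenness(6) = 16.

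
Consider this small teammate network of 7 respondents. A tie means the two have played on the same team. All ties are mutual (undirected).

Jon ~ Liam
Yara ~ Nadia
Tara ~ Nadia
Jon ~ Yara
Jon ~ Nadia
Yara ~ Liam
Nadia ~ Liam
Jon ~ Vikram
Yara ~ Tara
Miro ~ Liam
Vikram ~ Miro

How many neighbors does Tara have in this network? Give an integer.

Tara is directly tied to Nadia and Yara. That is 2 neighbors, so the degree of Tara is 2.

2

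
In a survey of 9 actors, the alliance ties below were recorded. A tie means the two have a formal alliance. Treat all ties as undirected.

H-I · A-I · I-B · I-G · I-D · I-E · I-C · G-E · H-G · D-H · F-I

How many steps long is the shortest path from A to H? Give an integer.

2

One shortest route is A – I – H, which uses 2 edges, and A and H are not directly tied, so nothing shorter exists. So d(A,H) = 2.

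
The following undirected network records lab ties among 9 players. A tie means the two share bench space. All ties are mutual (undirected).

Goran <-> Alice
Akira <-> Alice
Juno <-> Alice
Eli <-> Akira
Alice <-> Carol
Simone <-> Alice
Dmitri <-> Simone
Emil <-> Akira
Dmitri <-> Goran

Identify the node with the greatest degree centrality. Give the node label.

Degrees — Akira:3, Alice:5, Carol:1, Dmitri:2, Eli:1, Emil:1, Goran:2, Juno:1, Simone:2.
The maximum is 5, attained only by Alice.

Alice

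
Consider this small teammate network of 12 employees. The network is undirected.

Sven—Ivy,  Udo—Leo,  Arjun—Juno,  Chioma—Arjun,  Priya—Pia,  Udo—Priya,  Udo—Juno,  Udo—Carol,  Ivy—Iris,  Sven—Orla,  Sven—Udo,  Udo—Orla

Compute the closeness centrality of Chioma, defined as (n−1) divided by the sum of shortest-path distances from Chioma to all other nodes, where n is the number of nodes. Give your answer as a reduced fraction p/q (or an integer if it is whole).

Distances from Chioma: Arjun:1, Carol:4, Iris:6, Ivy:5, Juno:2, Leo:4, Orla:4, Pia:5, Priya:4, Sven:4, Udo:3. Sum = 42.
n = 12, so closeness = 11/42.

11/42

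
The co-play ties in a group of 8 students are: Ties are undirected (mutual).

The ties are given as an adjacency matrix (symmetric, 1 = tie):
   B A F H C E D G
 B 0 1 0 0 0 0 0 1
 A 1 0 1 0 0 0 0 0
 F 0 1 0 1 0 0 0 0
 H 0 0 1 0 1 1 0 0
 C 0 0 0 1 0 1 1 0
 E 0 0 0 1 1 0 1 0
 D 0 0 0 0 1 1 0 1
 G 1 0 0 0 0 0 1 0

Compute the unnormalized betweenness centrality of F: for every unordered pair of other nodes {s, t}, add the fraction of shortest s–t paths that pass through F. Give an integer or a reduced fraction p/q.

Pairs whose geodesics pass through F — B–H: 1; A–H: 1; A–C: 1; A–E: 1.
All other pairs contribute 0.
Summing the contributions gives betweenness(F) = 4.

4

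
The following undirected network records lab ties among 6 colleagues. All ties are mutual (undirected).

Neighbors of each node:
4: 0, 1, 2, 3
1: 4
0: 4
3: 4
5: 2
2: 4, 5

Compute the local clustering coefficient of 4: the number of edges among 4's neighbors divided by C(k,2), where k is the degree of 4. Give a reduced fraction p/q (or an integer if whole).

0

4's neighbors: 0, 1, 2, and 3 (k = 4).
Possible neighbor pairs: C(4,2) = 6. Edges among them: none → e = 0.
Clustering(4) = 0/6 = 0.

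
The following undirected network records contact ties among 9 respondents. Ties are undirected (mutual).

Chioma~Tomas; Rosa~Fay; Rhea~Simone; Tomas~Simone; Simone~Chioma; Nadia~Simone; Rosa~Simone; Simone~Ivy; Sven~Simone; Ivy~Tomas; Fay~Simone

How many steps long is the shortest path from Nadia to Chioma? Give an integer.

2

One shortest route is Nadia – Simone – Chioma, which uses 2 edges, and Nadia and Chioma are not directly tied, so nothing shorter exists. So d(Nadia,Chioma) = 2.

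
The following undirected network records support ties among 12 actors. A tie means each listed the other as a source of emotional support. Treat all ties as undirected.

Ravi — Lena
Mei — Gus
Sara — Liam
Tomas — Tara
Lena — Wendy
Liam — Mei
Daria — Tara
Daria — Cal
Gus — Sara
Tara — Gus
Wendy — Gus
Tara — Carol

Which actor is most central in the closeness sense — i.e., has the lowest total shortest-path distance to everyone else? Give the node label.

Farness (sum of distances to all others) for each node — Cal:40, Carol:32, Daria:30, Gus:20, Lena:34, Liam:36, Mei:28, Ravi:44, Sara:28, Tara:22, Tomas:32, Wendy:26.
The smallest farness is 20, for Gus, so Gus has the highest closeness.

Gus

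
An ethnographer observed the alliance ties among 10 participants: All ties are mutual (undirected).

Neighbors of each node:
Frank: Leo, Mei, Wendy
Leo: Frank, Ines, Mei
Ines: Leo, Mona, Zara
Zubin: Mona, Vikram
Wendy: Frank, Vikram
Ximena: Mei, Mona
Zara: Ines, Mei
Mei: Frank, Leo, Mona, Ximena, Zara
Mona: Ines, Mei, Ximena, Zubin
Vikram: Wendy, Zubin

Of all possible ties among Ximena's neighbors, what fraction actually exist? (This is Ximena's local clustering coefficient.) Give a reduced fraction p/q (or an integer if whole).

Ximena's neighbors: Mei and Mona (k = 2).
Possible neighbor pairs: C(2,2) = 1. Edges among them: Mei–Mona → e = 1.
Clustering(Ximena) = 1/1.

1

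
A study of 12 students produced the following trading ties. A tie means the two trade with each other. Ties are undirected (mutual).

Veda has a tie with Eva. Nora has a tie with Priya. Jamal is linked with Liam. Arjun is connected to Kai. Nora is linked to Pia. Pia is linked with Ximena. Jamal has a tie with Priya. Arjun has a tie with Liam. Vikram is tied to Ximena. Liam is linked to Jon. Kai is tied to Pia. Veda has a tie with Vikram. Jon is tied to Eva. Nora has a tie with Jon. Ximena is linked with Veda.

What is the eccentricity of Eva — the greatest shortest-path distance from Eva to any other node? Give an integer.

4

Distances from Eva: Arjun:3, Jamal:3, Jon:1, Kai:4, Liam:2, Nora:2, Pia:3, Priya:3, Veda:1, Vikram:2, Ximena:2.
The largest is 4 (to Kai), so the eccentricity of Eva is 4.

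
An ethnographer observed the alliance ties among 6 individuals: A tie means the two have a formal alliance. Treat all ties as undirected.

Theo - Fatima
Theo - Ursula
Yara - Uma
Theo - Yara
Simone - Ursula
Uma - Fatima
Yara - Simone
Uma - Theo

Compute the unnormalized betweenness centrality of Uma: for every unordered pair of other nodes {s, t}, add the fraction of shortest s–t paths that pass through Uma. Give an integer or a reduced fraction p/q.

Pairs whose geodesics pass through Uma — Yara–Fatima: 1/2; Simone–Fatima: 1/3.
All other pairs contribute 0.
Summing the contributions gives betweenness(Uma) = 5/6.

5/6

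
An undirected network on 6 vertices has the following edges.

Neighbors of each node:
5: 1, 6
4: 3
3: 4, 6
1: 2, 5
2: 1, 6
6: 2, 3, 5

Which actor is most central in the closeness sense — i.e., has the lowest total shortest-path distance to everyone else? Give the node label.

6

Farness (sum of distances to all others) for each node — 1:11, 2:9, 3:9, 4:13, 5:9, 6:7.
The smallest farness is 7, for 6, so 6 has the highest closeness.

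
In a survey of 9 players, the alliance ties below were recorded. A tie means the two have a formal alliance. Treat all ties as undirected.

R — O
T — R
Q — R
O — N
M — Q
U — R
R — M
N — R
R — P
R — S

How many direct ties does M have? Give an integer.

M is directly tied to Q and R. That is 2 neighbors, so the degree of M is 2.

2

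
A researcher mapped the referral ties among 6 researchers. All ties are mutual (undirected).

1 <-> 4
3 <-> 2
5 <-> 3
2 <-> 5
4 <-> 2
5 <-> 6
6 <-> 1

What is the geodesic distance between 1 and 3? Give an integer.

3

One shortest route is 1 – 6 – 5 – 3, which uses 3 edges, and at distance 2 from 1 we only reach {2, 5}, which does not include 3. So d(1,3) = 3.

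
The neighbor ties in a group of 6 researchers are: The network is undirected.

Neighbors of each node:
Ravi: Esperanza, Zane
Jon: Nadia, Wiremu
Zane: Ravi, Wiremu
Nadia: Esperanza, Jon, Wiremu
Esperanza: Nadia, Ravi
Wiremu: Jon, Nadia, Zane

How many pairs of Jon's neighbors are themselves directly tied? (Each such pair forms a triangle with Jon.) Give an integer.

1

Jon's neighbors: Nadia and Wiremu.
Neighbor pairs that are themselves tied: Jon–Nadia–Wiremu. Each forms one triangle with Jon, for 1 in total.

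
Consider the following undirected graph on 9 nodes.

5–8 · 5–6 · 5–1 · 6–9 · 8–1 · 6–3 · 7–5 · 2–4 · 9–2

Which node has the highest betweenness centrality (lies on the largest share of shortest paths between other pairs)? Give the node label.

6

Unnormalized betweenness of each node: 1:0, 2:7, 3:0, 4:0, 5:17, 6:19, 7:0, 8:0, 9:12.
6 has the largest value, 19, making it the main broker — the node through which the most shortest paths run.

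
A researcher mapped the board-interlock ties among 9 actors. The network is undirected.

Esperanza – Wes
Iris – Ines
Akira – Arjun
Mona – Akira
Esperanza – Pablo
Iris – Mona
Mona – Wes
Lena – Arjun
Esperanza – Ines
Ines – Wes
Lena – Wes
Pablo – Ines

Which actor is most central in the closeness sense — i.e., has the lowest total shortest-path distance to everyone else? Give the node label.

Wes

Farness (sum of distances to all others) for each node — Akira:18, Arjun:19, Esperanza:15, Ines:14, Iris:16, Lena:16, Mona:14, Pablo:20, Wes:12.
The smallest farness is 12, for Wes, so Wes has the highest closeness.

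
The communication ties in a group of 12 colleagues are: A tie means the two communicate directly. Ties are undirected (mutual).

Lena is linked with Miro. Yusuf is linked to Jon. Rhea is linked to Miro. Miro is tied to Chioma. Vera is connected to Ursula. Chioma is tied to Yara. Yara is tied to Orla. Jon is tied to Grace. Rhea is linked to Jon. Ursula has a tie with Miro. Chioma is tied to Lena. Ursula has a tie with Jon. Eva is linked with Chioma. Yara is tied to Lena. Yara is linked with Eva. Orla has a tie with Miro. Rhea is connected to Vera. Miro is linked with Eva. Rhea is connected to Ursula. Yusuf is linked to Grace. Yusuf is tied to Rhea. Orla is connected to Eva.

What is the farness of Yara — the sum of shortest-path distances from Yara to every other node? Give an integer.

29

Distances from Yara: Chioma:1, Eva:1, Grace:5, Jon:4, Lena:1, Miro:2, Orla:1, Rhea:3, Ursula:3, Vera:4, Yusuf:4.
Sum = 1 + 1 + 5 + 4 + 1 + 2 + 1 + 3 + 3 + 4 + 4 = 29.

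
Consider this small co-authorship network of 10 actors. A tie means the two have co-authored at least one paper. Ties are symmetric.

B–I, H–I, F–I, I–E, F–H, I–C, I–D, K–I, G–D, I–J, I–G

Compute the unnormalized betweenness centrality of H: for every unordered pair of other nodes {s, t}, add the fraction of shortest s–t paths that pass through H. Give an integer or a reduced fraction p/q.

No shortest path between any pair of other nodes passes through H.
Summing the contributions gives betweenness(H) = 0.

0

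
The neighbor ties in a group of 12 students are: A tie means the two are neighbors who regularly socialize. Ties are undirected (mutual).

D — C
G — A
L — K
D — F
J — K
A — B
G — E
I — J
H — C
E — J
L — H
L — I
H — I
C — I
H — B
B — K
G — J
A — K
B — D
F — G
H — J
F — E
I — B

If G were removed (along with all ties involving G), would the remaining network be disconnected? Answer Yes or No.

No

Even without G, every remaining node can still reach every other (the residual graph is connected), so G is not a cut vertex.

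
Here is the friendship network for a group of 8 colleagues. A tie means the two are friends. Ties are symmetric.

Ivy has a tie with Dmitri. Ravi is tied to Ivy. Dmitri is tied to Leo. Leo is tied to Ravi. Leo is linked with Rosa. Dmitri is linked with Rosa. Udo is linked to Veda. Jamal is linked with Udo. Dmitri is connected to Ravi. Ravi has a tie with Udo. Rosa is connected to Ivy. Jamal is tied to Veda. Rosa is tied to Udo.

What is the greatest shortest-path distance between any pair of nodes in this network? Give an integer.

Eccentricity of each node (its greatest distance to any other): Dmitri:3, Ivy:3, Jamal:3, Leo:3, Ravi:2, Rosa:2, Udo:2, Veda:3.
The maximum eccentricity is 3, realized for instance by the pair Dmitri–Jamal via Dmitri – Ravi – Udo – Jamal. So the diameter is 3.

3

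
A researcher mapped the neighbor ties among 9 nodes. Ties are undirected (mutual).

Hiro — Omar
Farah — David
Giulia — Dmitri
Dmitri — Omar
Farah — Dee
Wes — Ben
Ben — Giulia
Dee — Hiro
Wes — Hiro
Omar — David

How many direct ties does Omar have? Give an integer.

3

Omar is directly tied to David, Dmitri, and Hiro. That is 3 neighbors, so the degree of Omar is 3.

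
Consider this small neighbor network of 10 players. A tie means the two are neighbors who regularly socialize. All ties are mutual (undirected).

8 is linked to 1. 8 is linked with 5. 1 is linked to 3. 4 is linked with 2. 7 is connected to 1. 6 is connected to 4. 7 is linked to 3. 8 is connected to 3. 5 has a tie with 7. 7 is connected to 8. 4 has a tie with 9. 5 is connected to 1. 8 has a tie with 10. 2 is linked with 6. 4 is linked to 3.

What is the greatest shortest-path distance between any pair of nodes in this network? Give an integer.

Eccentricity of each node (its greatest distance to any other): 1:3, 2:4, 3:2, 4:3, 5:4, 6:4, 7:3, 8:3, 9:4, 10:4.
The maximum eccentricity is 4, realized for instance by the pair 5–9 via 5 – 8 – 3 – 4 – 9. So the diameter is 4.

4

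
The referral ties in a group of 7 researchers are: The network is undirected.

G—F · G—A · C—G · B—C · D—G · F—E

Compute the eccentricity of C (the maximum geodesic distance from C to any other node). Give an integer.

3

Distances from C: A:2, B:1, D:2, E:3, F:2, G:1.
The largest is 3 (to E), so the eccentricity of C is 3.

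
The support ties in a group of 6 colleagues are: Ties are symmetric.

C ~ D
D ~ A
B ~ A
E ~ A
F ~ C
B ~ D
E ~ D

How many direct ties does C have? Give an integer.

2

C is directly tied to D and F. That is 2 neighbors, so the degree of C is 2.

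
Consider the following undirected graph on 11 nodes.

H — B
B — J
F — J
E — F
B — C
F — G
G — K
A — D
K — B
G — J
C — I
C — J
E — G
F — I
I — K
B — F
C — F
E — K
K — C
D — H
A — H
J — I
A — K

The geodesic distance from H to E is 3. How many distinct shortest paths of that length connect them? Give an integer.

3

The shortest distance is 3. The length-3 paths are: H–B–F–E; H–A–K–E; H–B–K–E.
That gives 3 distinct shortest paths.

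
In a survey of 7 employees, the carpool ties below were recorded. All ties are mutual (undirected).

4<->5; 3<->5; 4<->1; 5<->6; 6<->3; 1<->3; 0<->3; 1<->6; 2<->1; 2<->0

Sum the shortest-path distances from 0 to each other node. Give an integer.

11

Distances from 0: 1:2, 2:1, 3:1, 4:3, 5:2, 6:2.
Sum = 2 + 1 + 1 + 3 + 2 + 2 = 11.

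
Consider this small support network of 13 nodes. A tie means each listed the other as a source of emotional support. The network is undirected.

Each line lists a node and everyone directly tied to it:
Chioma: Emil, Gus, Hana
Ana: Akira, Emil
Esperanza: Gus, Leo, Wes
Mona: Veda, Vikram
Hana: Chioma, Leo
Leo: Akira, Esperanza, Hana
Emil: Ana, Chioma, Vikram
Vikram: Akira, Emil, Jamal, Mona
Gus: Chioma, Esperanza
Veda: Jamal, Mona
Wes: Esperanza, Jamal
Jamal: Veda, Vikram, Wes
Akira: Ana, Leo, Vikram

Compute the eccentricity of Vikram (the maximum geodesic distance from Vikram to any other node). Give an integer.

Distances from Vikram: Akira:1, Ana:2, Chioma:2, Emil:1, Esperanza:3, Gus:3, Hana:3, Jamal:1, Leo:2, Mona:1, Veda:2, Wes:2.
The largest is 3 (to Esperanza, Hana, and Gus), so the eccentricity of Vikram is 3.

3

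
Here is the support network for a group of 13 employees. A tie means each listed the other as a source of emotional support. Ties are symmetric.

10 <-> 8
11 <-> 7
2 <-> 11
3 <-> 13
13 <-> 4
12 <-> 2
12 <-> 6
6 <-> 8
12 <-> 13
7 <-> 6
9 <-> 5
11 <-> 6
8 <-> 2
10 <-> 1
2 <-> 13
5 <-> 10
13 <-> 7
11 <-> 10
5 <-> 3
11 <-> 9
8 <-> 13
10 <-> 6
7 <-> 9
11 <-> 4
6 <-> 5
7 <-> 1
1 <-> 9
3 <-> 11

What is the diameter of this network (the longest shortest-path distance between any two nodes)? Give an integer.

3

Eccentricity of each node (its greatest distance to any other): 1:3, 2:3, 3:3, 4:3, 5:3, 6:2, 7:2, 8:3, 9:3, 10:2, 11:2, 12:3, 13:2.
The maximum eccentricity is 3, realized for instance by the pair 2–5 via 2 – 11 – 10 – 5. So the diameter is 3.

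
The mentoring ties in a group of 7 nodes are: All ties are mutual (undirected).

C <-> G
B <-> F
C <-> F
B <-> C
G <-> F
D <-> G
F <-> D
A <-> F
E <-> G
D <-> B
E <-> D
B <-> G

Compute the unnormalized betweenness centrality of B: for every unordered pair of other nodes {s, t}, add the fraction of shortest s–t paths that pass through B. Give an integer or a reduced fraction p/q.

Pairs whose geodesics pass through B — D–C: 1/3.
All other pairs contribute 0.
Summing the contributions gives betweenness(B) = 1/3.

1/3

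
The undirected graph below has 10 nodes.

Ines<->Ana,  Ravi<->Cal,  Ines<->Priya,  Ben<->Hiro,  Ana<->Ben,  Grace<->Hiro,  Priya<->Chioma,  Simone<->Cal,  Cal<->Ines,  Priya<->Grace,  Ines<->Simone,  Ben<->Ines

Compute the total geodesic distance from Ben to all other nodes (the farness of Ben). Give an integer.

17

Distances from Ben: Ana:1, Cal:2, Chioma:3, Grace:2, Hiro:1, Ines:1, Priya:2, Ravi:3, Simone:2.
Sum = 1 + 2 + 3 + 2 + 1 + 1 + 2 + 3 + 2 = 17.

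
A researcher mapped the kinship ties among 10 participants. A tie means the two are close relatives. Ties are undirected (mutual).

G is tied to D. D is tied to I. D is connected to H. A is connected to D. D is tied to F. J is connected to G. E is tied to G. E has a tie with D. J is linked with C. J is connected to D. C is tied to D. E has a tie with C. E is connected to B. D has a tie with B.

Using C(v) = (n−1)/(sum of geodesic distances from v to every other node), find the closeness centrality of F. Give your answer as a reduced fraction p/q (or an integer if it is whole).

9/17

Distances from F: A:2, B:2, C:2, D:1, E:2, G:2, H:2, I:2, J:2. Sum = 17.
n = 10, so closeness = 9/17.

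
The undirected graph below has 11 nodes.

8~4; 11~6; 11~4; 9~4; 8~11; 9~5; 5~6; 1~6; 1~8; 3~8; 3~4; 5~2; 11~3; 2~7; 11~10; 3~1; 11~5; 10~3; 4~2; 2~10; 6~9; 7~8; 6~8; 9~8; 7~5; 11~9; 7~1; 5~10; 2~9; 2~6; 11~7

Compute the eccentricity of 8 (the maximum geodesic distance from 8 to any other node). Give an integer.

2

Distances from 8: 1:1, 2:2, 3:1, 4:1, 5:2, 6:1, 7:1, 9:1, 10:2, 11:1.
The largest is 2 (to 2, 5, and 10), so the eccentricity of 8 is 2.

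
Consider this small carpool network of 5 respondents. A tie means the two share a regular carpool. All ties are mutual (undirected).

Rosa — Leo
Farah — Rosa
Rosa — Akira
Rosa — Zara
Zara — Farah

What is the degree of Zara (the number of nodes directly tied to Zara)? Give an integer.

2

Zara is directly tied to Farah and Rosa. That is 2 neighbors, so the degree of Zara is 2.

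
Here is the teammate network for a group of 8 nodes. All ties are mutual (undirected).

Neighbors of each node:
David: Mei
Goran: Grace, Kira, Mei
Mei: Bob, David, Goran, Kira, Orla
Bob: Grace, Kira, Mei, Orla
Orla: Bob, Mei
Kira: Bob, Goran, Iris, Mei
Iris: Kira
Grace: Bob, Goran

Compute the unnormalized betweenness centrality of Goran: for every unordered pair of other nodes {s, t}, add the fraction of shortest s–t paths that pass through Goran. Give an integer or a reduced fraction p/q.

Pairs whose geodesics pass through Goran — Grace–David: 1/2; Grace–Mei: 1/2; Grace–Kira: 1/2; Grace–Iris: 1/2.
All other pairs contribute 0.
Summing the contributions gives betweenness(Goran) = 2.

2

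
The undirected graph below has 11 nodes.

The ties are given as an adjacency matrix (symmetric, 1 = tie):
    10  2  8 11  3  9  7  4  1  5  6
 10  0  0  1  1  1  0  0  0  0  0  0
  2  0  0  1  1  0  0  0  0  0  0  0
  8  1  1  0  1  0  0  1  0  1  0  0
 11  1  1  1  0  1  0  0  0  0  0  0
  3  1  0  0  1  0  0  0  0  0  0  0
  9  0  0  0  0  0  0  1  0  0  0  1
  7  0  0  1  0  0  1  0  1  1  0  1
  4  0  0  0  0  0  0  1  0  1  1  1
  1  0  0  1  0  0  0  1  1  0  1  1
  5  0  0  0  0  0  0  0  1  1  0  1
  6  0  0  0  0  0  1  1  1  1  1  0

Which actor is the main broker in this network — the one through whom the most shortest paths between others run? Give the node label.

8

Unnormalized betweenness of each node: 1:31/3, 2:0, 3:0, 4:1/3, 5:0, 6:7/3, 7:11, 8:49/2, 9:0, 10:7/2, 11:5.
8 has the largest value, 49/2, making it the main broker — the node through which the most shortest paths run.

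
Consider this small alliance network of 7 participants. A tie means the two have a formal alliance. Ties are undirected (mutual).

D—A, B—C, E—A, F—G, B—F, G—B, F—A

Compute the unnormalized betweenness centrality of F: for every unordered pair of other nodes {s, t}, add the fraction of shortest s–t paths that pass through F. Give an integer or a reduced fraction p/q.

9

Pairs whose geodesics pass through F — G–E: 1; G–A: 1; G–D: 1; E–B: 1; E–C: 1; B–A: 1; B–D: 1; C–A: 1; C–D: 1.
All other pairs contribute 0.
Summing the contributions gives betweenness(F) = 9.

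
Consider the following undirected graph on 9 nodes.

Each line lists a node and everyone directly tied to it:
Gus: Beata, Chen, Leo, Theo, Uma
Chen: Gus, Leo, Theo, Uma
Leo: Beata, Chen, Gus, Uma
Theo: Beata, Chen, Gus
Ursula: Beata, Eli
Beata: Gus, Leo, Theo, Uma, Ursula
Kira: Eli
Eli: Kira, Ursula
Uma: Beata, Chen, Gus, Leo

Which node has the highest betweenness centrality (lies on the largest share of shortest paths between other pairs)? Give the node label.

Unnormalized betweenness of each node: Beata:47/3, Chen:2/3, Eli:7, Gus:5/3, Kira:0, Leo:1, Theo:1, Uma:1, Ursula:12.
Beata has the largest value, 47/3, making it the main broker — the node through which the most shortest paths run.

Beata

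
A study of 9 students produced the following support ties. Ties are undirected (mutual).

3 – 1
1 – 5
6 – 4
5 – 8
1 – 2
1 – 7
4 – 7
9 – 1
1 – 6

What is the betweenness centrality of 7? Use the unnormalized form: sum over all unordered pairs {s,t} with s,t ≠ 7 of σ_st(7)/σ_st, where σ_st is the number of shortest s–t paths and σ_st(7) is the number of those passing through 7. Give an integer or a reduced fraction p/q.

3

Pairs whose geodesics pass through 7 — 3–4: 1/2; 2–4: 1/2; 5–4: 1/2; 4–9: 1/2; 4–1: 1/2; 4–8: 1/2.
All other pairs contribute 0.
Summing the contributions gives betweenness(7) = 3.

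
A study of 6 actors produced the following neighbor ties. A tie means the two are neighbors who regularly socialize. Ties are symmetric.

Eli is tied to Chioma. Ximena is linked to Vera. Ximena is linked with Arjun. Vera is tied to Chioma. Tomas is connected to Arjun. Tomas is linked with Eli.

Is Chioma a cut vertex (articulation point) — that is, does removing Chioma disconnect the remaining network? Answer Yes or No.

Even without Chioma, every remaining node can still reach every other (the residual graph is connected), so Chioma is not a cut vertex.

No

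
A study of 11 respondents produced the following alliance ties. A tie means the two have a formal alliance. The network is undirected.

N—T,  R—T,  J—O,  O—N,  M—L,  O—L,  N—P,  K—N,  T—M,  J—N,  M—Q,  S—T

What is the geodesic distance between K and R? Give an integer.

3

One shortest route is K – N – T – R, which uses 3 edges, and at distance 2 from K we only reach {J, O, P, T}, which does not include R. So d(K,R) = 3.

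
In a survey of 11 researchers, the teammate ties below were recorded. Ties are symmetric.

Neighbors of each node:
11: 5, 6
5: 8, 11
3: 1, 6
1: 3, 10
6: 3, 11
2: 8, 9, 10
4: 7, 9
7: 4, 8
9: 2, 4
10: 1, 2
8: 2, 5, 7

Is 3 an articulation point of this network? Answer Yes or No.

No

Even without 3, every remaining node can still reach every other (the residual graph is connected), so 3 is not a cut vertex.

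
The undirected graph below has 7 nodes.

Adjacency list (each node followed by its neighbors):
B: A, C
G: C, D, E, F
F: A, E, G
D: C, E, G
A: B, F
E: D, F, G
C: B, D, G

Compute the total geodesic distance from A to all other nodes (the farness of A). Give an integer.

Distances from A: B:1, C:2, D:3, E:2, F:1, G:2.
Sum = 1 + 2 + 3 + 2 + 1 + 2 = 11.

11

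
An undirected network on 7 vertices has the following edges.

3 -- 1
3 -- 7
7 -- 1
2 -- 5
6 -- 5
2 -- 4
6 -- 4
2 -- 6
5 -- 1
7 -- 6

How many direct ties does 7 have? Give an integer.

3

7 is directly tied to 1, 3, and 6. That is 3 neighbors, so the degree of 7 is 3.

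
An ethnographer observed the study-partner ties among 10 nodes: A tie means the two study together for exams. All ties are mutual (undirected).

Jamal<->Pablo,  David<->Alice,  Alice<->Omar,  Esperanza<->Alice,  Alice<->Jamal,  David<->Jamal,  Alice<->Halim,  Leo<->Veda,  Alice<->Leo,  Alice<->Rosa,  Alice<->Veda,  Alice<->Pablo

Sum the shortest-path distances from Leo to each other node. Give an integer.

16

Distances from Leo: Alice:1, David:2, Esperanza:2, Halim:2, Jamal:2, Omar:2, Pablo:2, Rosa:2, Veda:1.
Sum = 1 + 2 + 2 + 2 + 2 + 2 + 2 + 2 + 1 = 16.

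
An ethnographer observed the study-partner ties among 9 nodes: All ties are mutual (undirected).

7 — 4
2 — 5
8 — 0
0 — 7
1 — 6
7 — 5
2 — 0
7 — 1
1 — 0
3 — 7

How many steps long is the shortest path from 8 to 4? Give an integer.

One shortest route is 8 – 0 – 7 – 4, which uses 3 edges, and at distance 2 from 8 we only reach {1, 2, 7}, which does not include 4. So d(8,4) = 3.

3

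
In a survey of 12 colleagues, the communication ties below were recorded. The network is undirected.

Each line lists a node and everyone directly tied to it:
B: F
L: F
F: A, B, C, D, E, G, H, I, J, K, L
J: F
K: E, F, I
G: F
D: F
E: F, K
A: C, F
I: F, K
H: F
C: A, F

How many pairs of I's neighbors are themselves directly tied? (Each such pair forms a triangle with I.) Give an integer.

1

I's neighbors: F and K.
Neighbor pairs that are themselves tied: I–F–K. Each forms one triangle with I, for 1 in total.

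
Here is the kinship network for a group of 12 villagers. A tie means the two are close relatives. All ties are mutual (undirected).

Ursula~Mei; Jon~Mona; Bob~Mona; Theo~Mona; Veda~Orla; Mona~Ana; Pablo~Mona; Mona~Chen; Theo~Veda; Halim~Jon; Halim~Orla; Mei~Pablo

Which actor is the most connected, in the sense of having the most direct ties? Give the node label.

Degrees — Ana:1, Bob:1, Chen:1, Halim:2, Jon:2, Mei:2, Mona:6, Orla:2, Pablo:2, Theo:2, Ursula:1, Veda:2.
The maximum is 6, attained only by Mona.

Mona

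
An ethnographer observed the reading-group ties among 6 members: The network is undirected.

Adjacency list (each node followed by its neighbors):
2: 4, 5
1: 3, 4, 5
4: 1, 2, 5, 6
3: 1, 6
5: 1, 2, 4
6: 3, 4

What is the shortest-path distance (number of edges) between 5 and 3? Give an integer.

2

One shortest route is 5 – 1 – 3, which uses 2 edges, and 5 and 3 are not directly tied, so nothing shorter exists. So d(5,3) = 2.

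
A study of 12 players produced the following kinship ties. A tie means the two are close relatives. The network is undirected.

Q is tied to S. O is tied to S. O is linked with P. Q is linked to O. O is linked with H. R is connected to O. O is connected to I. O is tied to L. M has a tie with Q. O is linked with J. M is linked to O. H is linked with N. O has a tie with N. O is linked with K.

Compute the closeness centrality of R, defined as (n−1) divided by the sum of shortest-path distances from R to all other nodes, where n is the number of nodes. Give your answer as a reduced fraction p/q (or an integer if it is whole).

Distances from R: H:2, I:2, J:2, K:2, L:2, M:2, N:2, O:1, P:2, Q:2, S:2. Sum = 21.
n = 12, so closeness = 11/21.

11/21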